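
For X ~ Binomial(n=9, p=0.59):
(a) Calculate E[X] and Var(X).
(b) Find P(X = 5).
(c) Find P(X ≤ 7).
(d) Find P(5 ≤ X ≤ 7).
(a) E[X] = 5.3100, Var(X) = 2.1771
(b) P(X = 5) = 0.254546
(c) P(X ≤ 7) = 0.937157
(d) P(5 ≤ X ≤ 7) = 0.649348

We have X ~ Binomial(n=9, p=0.59).

(a) Moments:
E[X] = 5.3100
Var(X) = 2.1771
σ = √Var(X) = 1.4755

(b) Point probability using PMF:
P(X = 5) = 0.254546

(c) Cumulative probability using CDF:
P(X ≤ 7) = F(7) = 0.937157

(d) Range probability:
P(5 ≤ X ≤ 7) = P(X ≤ 7) - P(X ≤ 4)
                   = F(7) - F(4)
                   = 0.937157 - 0.287809
                   = 0.649348

This means approximately 64.9% of outcomes fall in the interval [5, 7].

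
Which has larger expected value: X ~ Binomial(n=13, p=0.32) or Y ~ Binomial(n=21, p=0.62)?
Y has larger mean (13.0200 > 4.1600)

Compute the expected value for each distribution:

X ~ Binomial(n=13, p=0.32):
E[X] = 4.1600

Y ~ Binomial(n=21, p=0.62):
E[Y] = 13.0200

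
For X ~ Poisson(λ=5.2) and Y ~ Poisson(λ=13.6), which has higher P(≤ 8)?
X has higher probability (P(X ≤ 8) = 0.9181 > P(Y ≤ 8) = 0.0753)

Compute P(≤ 8) for each distribution:

X ~ Poisson(λ=5.2):
P(X ≤ 8) = 0.9181

Y ~ Poisson(λ=13.6):
P(Y ≤ 8) = 0.0753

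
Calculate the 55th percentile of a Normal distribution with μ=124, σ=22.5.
126.8274

We have X ~ Normal(μ=124, σ=22.5).

We want to find x such that P(X ≤ x) = 0.55.

This is the 55th percentile, which means 55% of values fall below this point.

Using the inverse CDF (quantile function):
x = F⁻¹(0.55) = 126.8274

Verification: P(X ≤ 126.8274) = 0.55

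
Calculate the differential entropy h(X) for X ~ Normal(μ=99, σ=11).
3.8168 nats

We have X ~ Normal(μ=99, σ=11).

The differential entropy measures the uncertainty or information content of the distribution.

For a Normal distribution with μ=99, σ=11:
h(X) = 3.8168 nats

(In bits, this would be 5.5065 bits.)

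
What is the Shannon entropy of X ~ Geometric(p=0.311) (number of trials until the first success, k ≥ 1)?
1.9932 nats

We have X ~ Geometric(p=0.311) (number of trials until the first success, k ≥ 1).

The Shannon entropy measures the uncertainty or information content of the distribution.

For a Geometric distribution with p=0.311 (number of trials until the first success, k ≥ 1):
H(X) = 1.9932 nats

(In bits, this would be 2.8756 bits.)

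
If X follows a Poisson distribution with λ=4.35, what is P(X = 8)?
0.041040

We have X ~ Poisson(λ=4.35).

For a Poisson distribution, the PMF gives us the probability of each outcome.

Using the PMF formula:
P(X = 8) = 0.041040

Rounded to 4 decimal places: 0.0410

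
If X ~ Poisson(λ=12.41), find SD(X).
3.5228

We have X ~ Poisson(λ=12.41).

For a Poisson distribution with λ=12.41:
σ = √Var(X) = 3.5228

The standard deviation is the square root of the variance.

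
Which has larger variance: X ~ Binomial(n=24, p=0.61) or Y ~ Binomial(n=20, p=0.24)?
X has larger variance (5.7096 > 3.6480)

Compute the variance for each distribution:

X ~ Binomial(n=24, p=0.61):
Var(X) = 5.7096

Y ~ Binomial(n=20, p=0.24):
Var(Y) = 3.6480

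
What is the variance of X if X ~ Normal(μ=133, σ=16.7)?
278.8900

We have X ~ Normal(μ=133, σ=16.7).

For a Normal distribution with μ=133, σ=16.7:
Var(X) = 278.8900

The variance measures the spread of the distribution around the mean.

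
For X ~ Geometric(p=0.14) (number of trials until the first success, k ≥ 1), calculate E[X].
7.1429

We have X ~ Geometric(p=0.14) (number of trials until the first success, k ≥ 1).

For a Geometric distribution with p=0.14 (number of trials until the first success, k ≥ 1):
E[X] = 7.1429

This is the expected (average) value of X.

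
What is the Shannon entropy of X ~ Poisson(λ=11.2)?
2.6191 nats

We have X ~ Poisson(λ=11.2).

The Shannon entropy measures the uncertainty or information content of the distribution.

For a Poisson distribution with λ=11.2:
H(X) = 2.6191 nats

(In bits, this would be 3.7785 bits.)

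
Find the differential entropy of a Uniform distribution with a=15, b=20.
1.6094 nats

We have X ~ Uniform(a=15, b=20).

The differential entropy measures the uncertainty or information content of the distribution.

For a Uniform distribution with a=15, b=20:
h(X) = 1.6094 nats

(In bits, this would be 2.3219 bits.)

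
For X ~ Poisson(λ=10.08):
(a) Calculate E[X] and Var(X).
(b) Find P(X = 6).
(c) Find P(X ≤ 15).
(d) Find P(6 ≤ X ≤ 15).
(a) E[X] = 10.0800, Var(X) = 10.0800
(b) P(X = 6) = 0.061058
(c) P(X ≤ 15) = 0.948426
(d) P(6 ≤ X ≤ 15) = 0.884307

We have X ~ Poisson(λ=10.08).

(a) Moments:
E[X] = 10.0800
Var(X) = 10.0800
σ = √Var(X) = 3.1749

(b) Point probability using PMF:
P(X = 6) = 0.061058

(c) Cumulative probability using CDF:
P(X ≤ 15) = F(15) = 0.948426

(d) Range probability:
P(6 ≤ X ≤ 15) = P(X ≤ 15) - P(X ≤ 5)
                   = F(15) - F(5)
                   = 0.948426 - 0.064119
                   = 0.884307

This means approximately 88.4% of outcomes fall in the interval [6, 15].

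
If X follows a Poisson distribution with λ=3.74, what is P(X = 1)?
0.088840

We have X ~ Poisson(λ=3.74).

For a Poisson distribution, the PMF gives us the probability of each outcome.

Using the PMF formula:
P(X = 1) = 0.088840

Rounded to 4 decimal places: 0.0888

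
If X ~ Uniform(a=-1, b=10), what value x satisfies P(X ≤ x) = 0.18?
0.9800

We have X ~ Uniform(a=-1, b=10).

We want to find x such that P(X ≤ x) = 0.18.

This is the 18th percentile, which means 18% of values fall below this point.

Using the inverse CDF (quantile function):
x = F⁻¹(0.18) = 0.9800

Verification: P(X ≤ 0.9800) = 0.18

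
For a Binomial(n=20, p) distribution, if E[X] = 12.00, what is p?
p = 0.6

For a Binomial(n, p) distribution:
E[X] = n × p

Given n = 20 and E[X] = 12.00:
12.00 = 20 × p
p = 12.00 / 20 = 0.6

Verification: Binomial(20, 0.6) has E[X] = 12.00 ✓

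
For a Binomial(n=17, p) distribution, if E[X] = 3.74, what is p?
p = 0.22

For a Binomial(n, p) distribution:
E[X] = n × p

Given n = 17 and E[X] = 3.74:
3.74 = 17 × p
p = 3.74 / 17 = 0.22

Verification: Binomial(17, 0.22) has E[X] = 3.74 ✓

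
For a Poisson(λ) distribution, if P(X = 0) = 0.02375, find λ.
λ = 3.7402

For a Poisson(λ) distribution, the PMF at 0 is:
P(X = 0) = λ^0 e^(-λ) / 0! = e^(-λ)

Given P(X = 0) = 0.02375:
e^(-λ) = 0.02375
-λ = ln(0.02375)
λ = -ln(0.02375) = 3.7402

Verification: e^(-3.7402) = 0.02375 ✓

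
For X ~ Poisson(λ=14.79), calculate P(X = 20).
0.038907

We have X ~ Poisson(λ=14.79).

For a Poisson distribution, the PMF gives us the probability of each outcome.

Using the PMF formula:
P(X = 20) = 0.038907

Rounded to 4 decimal places: 0.0389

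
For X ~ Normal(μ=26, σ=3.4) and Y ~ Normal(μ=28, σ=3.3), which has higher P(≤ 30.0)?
X has higher probability (P(X ≤ 30.0) = 0.8803 > P(Y ≤ 30.0) = 0.7278)

Compute P(≤ 30.0) for each distribution:

X ~ Normal(μ=26, σ=3.4):
P(X ≤ 30.0) = 0.8803

Y ~ Normal(μ=28, σ=3.3):
P(Y ≤ 30.0) = 0.7278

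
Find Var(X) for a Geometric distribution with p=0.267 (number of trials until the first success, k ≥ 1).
10.2821

We have X ~ Geometric(p=0.267) (number of trials until the first success, k ≥ 1).

For a Geometric distribution with p=0.267 (number of trials until the first success, k ≥ 1):
Var(X) = 10.2821

The variance measures the spread of the distribution around the mean.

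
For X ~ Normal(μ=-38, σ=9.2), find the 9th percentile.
-50.3349

We have X ~ Normal(μ=-38, σ=9.2).

We want to find x such that P(X ≤ x) = 0.09.

This is the 9th percentile, which means 9% of values fall below this point.

Using the inverse CDF (quantile function):
x = F⁻¹(0.09) = -50.3349

Verification: P(X ≤ -50.3349) = 0.09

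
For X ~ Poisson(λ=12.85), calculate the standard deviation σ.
3.5847

We have X ~ Poisson(λ=12.85).

For a Poisson distribution with λ=12.85:
σ = √Var(X) = 3.5847

The standard deviation is the square root of the variance.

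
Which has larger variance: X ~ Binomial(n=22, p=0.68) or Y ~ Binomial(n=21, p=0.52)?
Y has larger variance (5.2416 > 4.7872)

Compute the variance for each distribution:

X ~ Binomial(n=22, p=0.68):
Var(X) = 4.7872

Y ~ Binomial(n=21, p=0.52):
Var(Y) = 5.2416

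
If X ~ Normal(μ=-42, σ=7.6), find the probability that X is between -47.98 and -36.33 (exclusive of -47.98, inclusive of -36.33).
0.556495

We have X ~ Normal(μ=-42, σ=7.6).

To find P(-47.98 < X ≤ -36.33), we use:
P(-47.98 < X ≤ -36.33) = P(X ≤ -36.33) - P(X ≤ -47.98)
                 = F(-36.33) - F(-47.98)
                 = 0.772182 - 0.215687
                 = 0.556495

So there's approximately a 55.6% chance that X falls in this range.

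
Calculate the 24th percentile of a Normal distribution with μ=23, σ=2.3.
21.3755

We have X ~ Normal(μ=23, σ=2.3).

We want to find x such that P(X ≤ x) = 0.24.

This is the 24th percentile, which means 24% of values fall below this point.

Using the inverse CDF (quantile function):
x = F⁻¹(0.24) = 21.3755

Verification: P(X ≤ 21.3755) = 0.24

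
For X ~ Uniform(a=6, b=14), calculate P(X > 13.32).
0.085000

We have X ~ Uniform(a=6, b=14).

P(X > 13.32) = 1 - P(X ≤ 13.32)
                = 1 - F(13.32)
                = 1 - 0.915000
                = 0.085000

So there's approximately a 8.5% chance that X exceeds 13.32.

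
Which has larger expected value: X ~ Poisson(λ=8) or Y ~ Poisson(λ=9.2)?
Y has larger mean (9.2000 > 8.0000)

Compute the expected value for each distribution:

X ~ Poisson(λ=8):
E[X] = 8.0000

Y ~ Poisson(λ=9.2):
E[Y] = 9.2000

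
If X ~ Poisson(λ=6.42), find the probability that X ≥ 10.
0.115857

We have X ~ Poisson(λ=6.42).

For discrete distributions, P(X ≥ 10) = 1 - P(X ≤ 9).

P(X ≤ 9) = 0.884143
P(X ≥ 10) = 1 - 0.884143 = 0.115857

So there's approximately a 11.6% chance that X is at least 10.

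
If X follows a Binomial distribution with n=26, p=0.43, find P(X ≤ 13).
0.821226

We have X ~ Binomial(n=26, p=0.43).

The CDF gives us P(X ≤ k).

Using the CDF:
P(X ≤ 13) = 0.821226

This means there's approximately a 82.1% chance that X is at most 13.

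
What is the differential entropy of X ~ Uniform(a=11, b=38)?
3.2958 nats

We have X ~ Uniform(a=11, b=38).

The differential entropy measures the uncertainty or information content of the distribution.

For a Uniform distribution with a=11, b=38:
h(X) = 3.2958 nats

(In bits, this would be 4.7549 bits.)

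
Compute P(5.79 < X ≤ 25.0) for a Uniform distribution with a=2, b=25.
0.835217

We have X ~ Uniform(a=2, b=25).

To find P(5.79 < X ≤ 25.0), we use:
P(5.79 < X ≤ 25.0) = P(X ≤ 25.0) - P(X ≤ 5.79)
                 = F(25.0) - F(5.79)
                 = 1.000000 - 0.164783
                 = 0.835217

So there's approximately a 83.5% chance that X falls in this range.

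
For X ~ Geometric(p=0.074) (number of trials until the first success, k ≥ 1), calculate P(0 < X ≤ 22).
0.815735

We have X ~ Geometric(p=0.074) (number of trials until the first success, k ≥ 1).

To find P(0 < X ≤ 22), we use:
P(0 < X ≤ 22) = P(X ≤ 22) - P(X ≤ 0)
                 = F(22) - F(0)
                 = 0.815735 - 0.000000
                 = 0.815735

So there's approximately a 81.6% chance that X falls in this range.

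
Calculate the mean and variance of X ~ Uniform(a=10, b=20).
E[X] = 15.0000, Var(X) = 8.3333

We have X ~ Uniform(a=10, b=20).

For a Uniform distribution with a=10, b=20:

Expected value:
E[X] = 15.0000

Variance:
Var(X) = 8.3333

Standard deviation:
σ = √Var(X) = 2.8868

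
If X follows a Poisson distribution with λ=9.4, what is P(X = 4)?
0.026911

We have X ~ Poisson(λ=9.4).

For a Poisson distribution, the PMF gives us the probability of each outcome.

Using the PMF formula:
P(X = 4) = 0.026911

Rounded to 4 decimal places: 0.0269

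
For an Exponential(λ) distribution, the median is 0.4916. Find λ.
λ = 1.4100

For X ~ Exponential(λ), the CDF is F(x) = 1 - e^(-λx).
The median m satisfies F(m) = 0.5:
1 - e^(-λm) = 0.5
e^(-λm) = 0.5
λm = ln(2)
m = ln(2) / λ

Given m = 0.4916:
λ = ln(2) / 0.4916 = 0.693147 / 0.4916 = 1.4100

Verification: ln(2) / 1.4100 = 0.4916 ✓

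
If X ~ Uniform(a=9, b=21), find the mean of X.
15.0000

We have X ~ Uniform(a=9, b=21).

For a Uniform distribution with a=9, b=21:
E[X] = 15.0000

This is the expected (average) value of X.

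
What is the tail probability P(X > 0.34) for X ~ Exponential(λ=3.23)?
0.333471

We have X ~ Exponential(λ=3.23).

P(X > 0.34) = 1 - P(X ≤ 0.34)
                = 1 - F(0.34)
                = 1 - 0.666529
                = 0.333471

So there's approximately a 33.3% chance that X exceeds 0.34.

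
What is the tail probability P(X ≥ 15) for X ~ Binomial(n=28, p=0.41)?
0.123477

We have X ~ Binomial(n=28, p=0.41).

For discrete distributions, P(X ≥ 15) = 1 - P(X ≤ 14).

P(X ≤ 14) = 0.876523
P(X ≥ 15) = 1 - 0.876523 = 0.123477

So there's approximately a 12.3% chance that X is at least 15.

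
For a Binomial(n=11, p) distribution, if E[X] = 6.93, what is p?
p = 0.63

For a Binomial(n, p) distribution:
E[X] = n × p

Given n = 11 and E[X] = 6.93:
6.93 = 11 × p
p = 6.93 / 11 = 0.63

Verification: Binomial(11, 0.63) has E[X] = 6.93 ✓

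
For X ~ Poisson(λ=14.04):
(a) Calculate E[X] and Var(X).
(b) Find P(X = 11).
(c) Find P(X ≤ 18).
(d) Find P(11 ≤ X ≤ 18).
(a) E[X] = 14.0400, Var(X) = 14.0400
(b) P(X = 11) = 0.083635
(c) P(X ≤ 18) = 0.880413
(d) P(11 ≤ X ≤ 18) = 0.707367

We have X ~ Poisson(λ=14.04).

(a) Moments:
E[X] = 14.0400
Var(X) = 14.0400
σ = √Var(X) = 3.7470

(b) Point probability using PMF:
P(X = 11) = 0.083635

(c) Cumulative probability using CDF:
P(X ≤ 18) = F(18) = 0.880413

(d) Range probability:
P(11 ≤ X ≤ 18) = P(X ≤ 18) - P(X ≤ 10)
                   = F(18) - F(10)
                   = 0.880413 - 0.173045
                   = 0.707367

This means approximately 70.7% of outcomes fall in the interval [11, 18].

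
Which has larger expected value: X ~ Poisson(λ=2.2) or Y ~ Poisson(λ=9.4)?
Y has larger mean (9.4000 > 2.2000)

Compute the expected value for each distribution:

X ~ Poisson(λ=2.2):
E[X] = 2.2000

Y ~ Poisson(λ=9.4):
E[Y] = 9.4000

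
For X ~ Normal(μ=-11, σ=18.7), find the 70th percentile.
-1.1937

We have X ~ Normal(μ=-11, σ=18.7).

We want to find x such that P(X ≤ x) = 0.7.

This is the 70th percentile, which means 70% of values fall below this point.

Using the inverse CDF (quantile function):
x = F⁻¹(0.7) = -1.1937

Verification: P(X ≤ -1.1937) = 0.7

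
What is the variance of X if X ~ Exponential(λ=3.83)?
0.0682

We have X ~ Exponential(λ=3.83).

For an Exponential distribution with λ=3.83:
Var(X) = 0.0682

The variance measures the spread of the distribution around the mean.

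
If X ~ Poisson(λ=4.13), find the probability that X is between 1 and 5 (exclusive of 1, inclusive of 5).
0.681991

We have X ~ Poisson(λ=4.13).

To find P(1 < X ≤ 5), we use:
P(1 < X ≤ 5) = P(X ≤ 5) - P(X ≤ 1)
                 = F(5) - F(1)
                 = 0.764496 - 0.082505
                 = 0.681991

So there's approximately a 68.2% chance that X falls in this range.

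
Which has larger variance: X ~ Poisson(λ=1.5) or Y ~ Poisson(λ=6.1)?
Y has larger variance (6.1000 > 1.5000)

Compute the variance for each distribution:

X ~ Poisson(λ=1.5):
Var(X) = 1.5000

Y ~ Poisson(λ=6.1):
Var(Y) = 6.1000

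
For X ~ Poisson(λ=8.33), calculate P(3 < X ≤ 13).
0.921155

We have X ~ Poisson(λ=8.33).

To find P(3 < X ≤ 13), we use:
P(3 < X ≤ 13) = P(X ≤ 13) - P(X ≤ 3)
                 = F(13) - F(3)
                 = 0.955006 - 0.033851
                 = 0.921155

So there's approximately a 92.1% chance that X falls in this range.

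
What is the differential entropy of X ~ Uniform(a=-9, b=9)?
2.8904 nats

We have X ~ Uniform(a=-9, b=9).

The differential entropy measures the uncertainty or information content of the distribution.

For a Uniform distribution with a=-9, b=9:
h(X) = 2.8904 nats

(In bits, this would be 4.1699 bits.)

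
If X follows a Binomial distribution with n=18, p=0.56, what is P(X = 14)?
0.034211

We have X ~ Binomial(n=18, p=0.56).

For a Binomial distribution, the PMF gives us the probability of each outcome.

Using the PMF formula:
P(X = 14) = 0.034211

Rounded to 4 decimal places: 0.0342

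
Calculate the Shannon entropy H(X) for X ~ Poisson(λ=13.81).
2.7254 nats

We have X ~ Poisson(λ=13.81).

The Shannon entropy measures the uncertainty or information content of the distribution.

For a Poisson distribution with λ=13.81:
H(X) = 2.7254 nats

(In bits, this would be 3.9319 bits.)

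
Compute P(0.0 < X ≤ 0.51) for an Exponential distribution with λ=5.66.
0.944235

We have X ~ Exponential(λ=5.66).

To find P(0.0 < X ≤ 0.51), we use:
P(0.0 < X ≤ 0.51) = P(X ≤ 0.51) - P(X ≤ 0.0)
                 = F(0.51) - F(0.0)
                 = 0.944235 - 0.000000
                 = 0.944235

So there's approximately a 94.4% chance that X falls in this range.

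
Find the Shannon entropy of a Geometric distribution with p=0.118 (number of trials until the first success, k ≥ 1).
3.0756 nats

We have X ~ Geometric(p=0.118) (number of trials until the first success, k ≥ 1).

The Shannon entropy measures the uncertainty or information content of the distribution.

For a Geometric distribution with p=0.118 (number of trials until the first success, k ≥ 1):
H(X) = 3.0756 nats

(In bits, this would be 4.4372 bits.)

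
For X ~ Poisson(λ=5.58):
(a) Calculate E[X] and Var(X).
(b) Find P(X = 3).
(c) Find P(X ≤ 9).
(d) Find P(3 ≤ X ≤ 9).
(a) E[X] = 5.5800, Var(X) = 5.5800
(b) P(X = 3) = 0.109242
(c) P(X ≤ 9) = 0.941967
(d) P(3 ≤ X ≤ 9) = 0.858412

We have X ~ Poisson(λ=5.58).

(a) Moments:
E[X] = 5.5800
Var(X) = 5.5800
σ = √Var(X) = 2.3622

(b) Point probability using PMF:
P(X = 3) = 0.109242

(c) Cumulative probability using CDF:
P(X ≤ 9) = F(9) = 0.941967

(d) Range probability:
P(3 ≤ X ≤ 9) = P(X ≤ 9) - P(X ≤ 2)
                   = F(9) - F(2)
                   = 0.941967 - 0.083556
                   = 0.858412

This means approximately 85.8% of outcomes fall in the interval [3, 9].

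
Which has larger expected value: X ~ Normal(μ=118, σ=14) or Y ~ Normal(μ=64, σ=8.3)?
X has larger mean (118.0000 > 64.0000)

Compute the expected value for each distribution:

X ~ Normal(μ=118, σ=14):
E[X] = 118.0000

Y ~ Normal(μ=64, σ=8.3):
E[Y] = 64.0000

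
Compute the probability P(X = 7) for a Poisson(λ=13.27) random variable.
0.024807

We have X ~ Poisson(λ=13.27).

For a Poisson distribution, the PMF gives us the probability of each outcome.

Using the PMF formula:
P(X = 7) = 0.024807

Rounded to 4 decimal places: 0.0248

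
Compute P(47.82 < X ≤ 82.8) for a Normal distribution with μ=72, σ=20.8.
0.575684

We have X ~ Normal(μ=72, σ=20.8).

To find P(47.82 < X ≤ 82.8), we use:
P(47.82 < X ≤ 82.8) = P(X ≤ 82.8) - P(X ≤ 47.82)
                 = F(82.8) - F(47.82)
                 = 0.698200 - 0.122516
                 = 0.575684

So there's approximately a 57.6% chance that X falls in this range.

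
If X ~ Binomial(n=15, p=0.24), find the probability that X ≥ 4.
0.502238

We have X ~ Binomial(n=15, p=0.24).

For discrete distributions, P(X ≥ 4) = 1 - P(X ≤ 3).

P(X ≤ 3) = 0.497762
P(X ≥ 4) = 1 - 0.497762 = 0.502238

So there's approximately a 50.2% chance that X is at least 4.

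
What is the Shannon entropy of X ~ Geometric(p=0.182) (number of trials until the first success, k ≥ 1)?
2.6067 nats

We have X ~ Geometric(p=0.182) (number of trials until the first success, k ≥ 1).

The Shannon entropy measures the uncertainty or information content of the distribution.

For a Geometric distribution with p=0.182 (number of trials until the first success, k ≥ 1):
H(X) = 2.6067 nats

(In bits, this would be 3.7606 bits.)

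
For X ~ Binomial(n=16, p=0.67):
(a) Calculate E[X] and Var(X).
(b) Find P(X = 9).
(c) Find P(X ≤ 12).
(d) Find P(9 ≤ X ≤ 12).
(a) E[X] = 10.7200, Var(X) = 3.5376
(b) P(X = 9) = 0.132647
(c) P(X ≤ 12) = 0.827023
(d) P(9 ≤ X ≤ 12) = 0.706553

We have X ~ Binomial(n=16, p=0.67).

(a) Moments:
E[X] = 10.7200
Var(X) = 3.5376
σ = √Var(X) = 1.8809

(b) Point probability using PMF:
P(X = 9) = 0.132647

(c) Cumulative probability using CDF:
P(X ≤ 12) = F(12) = 0.827023

(d) Range probability:
P(9 ≤ X ≤ 12) = P(X ≤ 12) - P(X ≤ 8)
                   = F(12) - F(8)
                   = 0.827023 - 0.120469
                   = 0.706553

This means approximately 70.7% of outcomes fall in the interval [9, 12].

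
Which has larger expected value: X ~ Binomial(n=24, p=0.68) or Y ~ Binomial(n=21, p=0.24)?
X has larger mean (16.3200 > 5.0400)

Compute the expected value for each distribution:

X ~ Binomial(n=24, p=0.68):
E[X] = 16.3200

Y ~ Binomial(n=21, p=0.24):
E[Y] = 5.0400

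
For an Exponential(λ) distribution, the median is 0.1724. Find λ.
λ = 4.0206

For X ~ Exponential(λ), the CDF is F(x) = 1 - e^(-λx).
The median m satisfies F(m) = 0.5:
1 - e^(-λm) = 0.5
e^(-λm) = 0.5
λm = ln(2)
m = ln(2) / λ

Given m = 0.1724:
λ = ln(2) / 0.1724 = 0.693147 / 0.1724 = 4.0206

Verification: ln(2) / 4.0206 = 0.1724 ✓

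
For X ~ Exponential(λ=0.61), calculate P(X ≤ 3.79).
0.900927

We have X ~ Exponential(λ=0.61).

The CDF gives us P(X ≤ k).

Using the CDF:
P(X ≤ 3.79) = 0.900927

This means there's approximately a 90.1% chance that X is at most 3.79.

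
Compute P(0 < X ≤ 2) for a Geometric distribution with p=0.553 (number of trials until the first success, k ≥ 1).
0.800191

We have X ~ Geometric(p=0.553) (number of trials until the first success, k ≥ 1).

To find P(0 < X ≤ 2), we use:
P(0 < X ≤ 2) = P(X ≤ 2) - P(X ≤ 0)
                 = F(2) - F(0)
                 = 0.800191 - 0.000000
                 = 0.800191

So there's approximately a 80.0% chance that X falls in this range.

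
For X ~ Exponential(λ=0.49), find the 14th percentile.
0.3078

We have X ~ Exponential(λ=0.49).

We want to find x such that P(X ≤ x) = 0.14.

This is the 14th percentile, which means 14% of values fall below this point.

Using the inverse CDF (quantile function):
x = F⁻¹(0.14) = 0.3078

Verification: P(X ≤ 0.3078) = 0.14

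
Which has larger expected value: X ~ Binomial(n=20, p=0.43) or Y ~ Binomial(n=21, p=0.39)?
X has larger mean (8.6000 > 8.1900)

Compute the expected value for each distribution:

X ~ Binomial(n=20, p=0.43):
E[X] = 8.6000

Y ~ Binomial(n=21, p=0.39):
E[Y] = 8.1900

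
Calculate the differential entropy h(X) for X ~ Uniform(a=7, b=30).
3.1355 nats

We have X ~ Uniform(a=7, b=30).

The differential entropy measures the uncertainty or information content of the distribution.

For a Uniform distribution with a=7, b=30:
h(X) = 3.1355 nats

(In bits, this would be 4.5236 bits.)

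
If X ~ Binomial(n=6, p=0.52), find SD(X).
1.2238

We have X ~ Binomial(n=6, p=0.52).

For a Binomial distribution with n=6, p=0.52:
σ = √Var(X) = 1.2238

The standard deviation is the square root of the variance.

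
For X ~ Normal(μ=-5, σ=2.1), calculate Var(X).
4.4100

We have X ~ Normal(μ=-5, σ=2.1).

For a Normal distribution with μ=-5, σ=2.1:
Var(X) = 4.4100

The variance measures the spread of the distribution around the mean.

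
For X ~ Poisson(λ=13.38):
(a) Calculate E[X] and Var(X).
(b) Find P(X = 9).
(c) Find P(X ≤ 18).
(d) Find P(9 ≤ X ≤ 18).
(a) E[X] = 13.3800, Var(X) = 13.3800
(b) P(X = 9) = 0.058544
(c) P(X ≤ 18) = 0.913964
(d) P(9 ≤ X ≤ 18) = 0.830356

We have X ~ Poisson(λ=13.38).

(a) Moments:
E[X] = 13.3800
Var(X) = 13.3800
σ = √Var(X) = 3.6579

(b) Point probability using PMF:
P(X = 9) = 0.058544

(c) Cumulative probability using CDF:
P(X ≤ 18) = F(18) = 0.913964

(d) Range probability:
P(9 ≤ X ≤ 18) = P(X ≤ 18) - P(X ≤ 8)
                   = F(18) - F(8)
                   = 0.913964 - 0.083608
                   = 0.830356

This means approximately 83.0% of outcomes fall in the interval [9, 18].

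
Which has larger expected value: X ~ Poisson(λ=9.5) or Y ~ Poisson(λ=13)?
Y has larger mean (13.0000 > 9.5000)

Compute the expected value for each distribution:

X ~ Poisson(λ=9.5):
E[X] = 9.5000

Y ~ Poisson(λ=13):
E[Y] = 13.0000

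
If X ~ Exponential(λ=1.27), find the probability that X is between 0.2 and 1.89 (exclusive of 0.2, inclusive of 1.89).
0.685001

We have X ~ Exponential(λ=1.27).

To find P(0.2 < X ≤ 1.89), we use:
P(0.2 < X ≤ 1.89) = P(X ≤ 1.89) - P(X ≤ 0.2)
                 = F(1.89) - F(0.2)
                 = 0.909309 - 0.224308
                 = 0.685001

So there's approximately a 68.5% chance that X falls in this range.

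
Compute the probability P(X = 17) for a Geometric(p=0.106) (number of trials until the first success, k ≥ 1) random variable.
0.017648

We have X ~ Geometric(p=0.106) (number of trials until the first success, k ≥ 1).

For a Geometric distribution, the PMF gives us the probability of each outcome.

Using the PMF formula:
P(X = 17) = 0.017648

Rounded to 4 decimal places: 0.0176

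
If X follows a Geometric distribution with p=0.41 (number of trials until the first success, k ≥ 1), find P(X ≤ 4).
0.878826

We have X ~ Geometric(p=0.41) (number of trials until the first success, k ≥ 1).

The CDF gives us P(X ≤ k).

Using the CDF:
P(X ≤ 4) = 0.878826

This means there's approximately a 87.9% chance that X is at most 4.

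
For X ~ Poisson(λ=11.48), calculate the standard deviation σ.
3.3882

We have X ~ Poisson(λ=11.48).

For a Poisson distribution with λ=11.48:
σ = √Var(X) = 3.3882

The standard deviation is the square root of the variance.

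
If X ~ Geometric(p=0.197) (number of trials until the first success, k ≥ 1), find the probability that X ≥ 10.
0.138816

We have X ~ Geometric(p=0.197) (number of trials until the first success, k ≥ 1).

For discrete distributions, P(X ≥ 10) = 1 - P(X ≤ 9).

P(X ≤ 9) = 0.861184
P(X ≥ 10) = 1 - 0.861184 = 0.138816

So there's approximately a 13.9% chance that X is at least 10.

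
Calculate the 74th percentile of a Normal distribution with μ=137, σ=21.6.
150.8963

We have X ~ Normal(μ=137, σ=21.6).

We want to find x such that P(X ≤ x) = 0.74.

This is the 74th percentile, which means 74% of values fall below this point.

Using the inverse CDF (quantile function):
x = F⁻¹(0.74) = 150.8963

Verification: P(X ≤ 150.8963) = 0.74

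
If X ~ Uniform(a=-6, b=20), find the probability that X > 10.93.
0.348846

We have X ~ Uniform(a=-6, b=20).

P(X > 10.93) = 1 - P(X ≤ 10.93)
                = 1 - F(10.93)
                = 1 - 0.651154
                = 0.348846

So there's approximately a 34.9% chance that X exceeds 10.93.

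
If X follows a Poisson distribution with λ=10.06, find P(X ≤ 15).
0.949145

We have X ~ Poisson(λ=10.06).

The CDF gives us P(X ≤ k).

Using the CDF:
P(X ≤ 15) = 0.949145

This means there's approximately a 94.9% chance that X is at most 15.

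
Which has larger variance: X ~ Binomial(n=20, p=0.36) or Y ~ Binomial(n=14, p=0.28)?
X has larger variance (4.6080 > 2.8224)

Compute the variance for each distribution:

X ~ Binomial(n=20, p=0.36):
Var(X) = 4.6080

Y ~ Binomial(n=14, p=0.28):
Var(Y) = 2.8224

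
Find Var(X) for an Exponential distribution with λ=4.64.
0.0464

We have X ~ Exponential(λ=4.64).

For an Exponential distribution with λ=4.64:
Var(X) = 0.0464

The variance measures the spread of the distribution around the mean.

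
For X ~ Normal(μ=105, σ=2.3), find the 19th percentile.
102.9808

We have X ~ Normal(μ=105, σ=2.3).

We want to find x such that P(X ≤ x) = 0.19.

This is the 19th percentile, which means 19% of values fall below this point.

Using the inverse CDF (quantile function):
x = F⁻¹(0.19) = 102.9808

Verification: P(X ≤ 102.9808) = 0.19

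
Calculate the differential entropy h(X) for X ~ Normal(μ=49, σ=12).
3.9038 nats

We have X ~ Normal(μ=49, σ=12).

The differential entropy measures the uncertainty or information content of the distribution.

For a Normal distribution with μ=49, σ=12:
h(X) = 3.9038 nats

(In bits, this would be 5.6321 bits.)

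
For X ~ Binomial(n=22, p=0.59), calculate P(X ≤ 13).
0.583901

We have X ~ Binomial(n=22, p=0.59).

The CDF gives us P(X ≤ k).

Using the CDF:
P(X ≤ 13) = 0.583901

This means there's approximately a 58.4% chance that X is at most 13.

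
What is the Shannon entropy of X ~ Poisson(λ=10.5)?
2.5863 nats

We have X ~ Poisson(λ=10.5).

The Shannon entropy measures the uncertainty or information content of the distribution.

For a Poisson distribution with λ=10.5:
H(X) = 2.5863 nats

(In bits, this would be 3.7312 bits.)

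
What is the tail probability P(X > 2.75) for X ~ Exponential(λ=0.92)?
0.079659

We have X ~ Exponential(λ=0.92).

P(X > 2.75) = 1 - P(X ≤ 2.75)
                = 1 - F(2.75)
                = 1 - 0.920341
                = 0.079659

So there's approximately a 8.0% chance that X exceeds 2.75.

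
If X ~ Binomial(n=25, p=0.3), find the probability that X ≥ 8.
0.488151

We have X ~ Binomial(n=25, p=0.3).

For discrete distributions, P(X ≥ 8) = 1 - P(X ≤ 7).

P(X ≤ 7) = 0.511849
P(X ≥ 8) = 1 - 0.511849 = 0.488151

So there's approximately a 48.8% chance that X is at least 8.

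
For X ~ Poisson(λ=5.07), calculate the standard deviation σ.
2.2517

We have X ~ Poisson(λ=5.07).

For a Poisson distribution with λ=5.07:
σ = √Var(X) = 2.2517

The standard deviation is the square root of the variance.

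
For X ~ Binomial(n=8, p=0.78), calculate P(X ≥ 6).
0.751356

We have X ~ Binomial(n=8, p=0.78).

For discrete distributions, P(X ≥ 6) = 1 - P(X ≤ 5).

P(X ≤ 5) = 0.248644
P(X ≥ 6) = 1 - 0.248644 = 0.751356

So there's approximately a 75.1% chance that X is at least 6.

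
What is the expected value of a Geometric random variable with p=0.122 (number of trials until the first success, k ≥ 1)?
8.1967

We have X ~ Geometric(p=0.122) (number of trials until the first success, k ≥ 1).

For a Geometric distribution with p=0.122 (number of trials until the first success, k ≥ 1):
E[X] = 8.1967

This is the expected (average) value of X.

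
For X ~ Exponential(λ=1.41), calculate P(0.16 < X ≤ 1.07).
0.576840

We have X ~ Exponential(λ=1.41).

To find P(0.16 < X ≤ 1.07), we use:
P(0.16 < X ≤ 1.07) = P(X ≤ 1.07) - P(X ≤ 0.16)
                 = F(1.07) - F(0.16)
                 = 0.778803 - 0.201963
                 = 0.576840

So there's approximately a 57.7% chance that X falls in this range.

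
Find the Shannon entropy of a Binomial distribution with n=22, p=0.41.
2.2541 nats

We have X ~ Binomial(n=22, p=0.41).

The Shannon entropy measures the uncertainty or information content of the distribution.

For a Binomial distribution with n=22, p=0.41:
H(X) = 2.2541 nats

(In bits, this would be 3.2520 bits.)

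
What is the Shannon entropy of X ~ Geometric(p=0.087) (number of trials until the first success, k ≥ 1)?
3.3970 nats

We have X ~ Geometric(p=0.087) (number of trials until the first success, k ≥ 1).

The Shannon entropy measures the uncertainty or information content of the distribution.

For a Geometric distribution with p=0.087 (number of trials until the first success, k ≥ 1):
H(X) = 3.3970 nats

(In bits, this would be 4.9009 bits.)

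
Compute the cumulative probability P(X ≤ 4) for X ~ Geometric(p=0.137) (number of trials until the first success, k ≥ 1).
0.445319

We have X ~ Geometric(p=0.137) (number of trials until the first success, k ≥ 1).

The CDF gives us P(X ≤ k).

Using the CDF:
P(X ≤ 4) = 0.445319

This means there's approximately a 44.5% chance that X is at most 4.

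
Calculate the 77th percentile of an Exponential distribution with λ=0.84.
1.7496

We have X ~ Exponential(λ=0.84).

We want to find x such that P(X ≤ x) = 0.77.

This is the 77th percentile, which means 77% of values fall below this point.

Using the inverse CDF (quantile function):
x = F⁻¹(0.77) = 1.7496

Verification: P(X ≤ 1.7496) = 0.77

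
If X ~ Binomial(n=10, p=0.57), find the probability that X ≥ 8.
0.123646

We have X ~ Binomial(n=10, p=0.57).

For discrete distributions, P(X ≥ 8) = 1 - P(X ≤ 7).

P(X ≤ 7) = 0.876354
P(X ≥ 8) = 1 - 0.876354 = 0.123646

So there's approximately a 12.4% chance that X is at least 8.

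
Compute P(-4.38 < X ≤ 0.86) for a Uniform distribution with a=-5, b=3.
0.655000

We have X ~ Uniform(a=-5, b=3).

To find P(-4.38 < X ≤ 0.86), we use:
P(-4.38 < X ≤ 0.86) = P(X ≤ 0.86) - P(X ≤ -4.38)
                 = F(0.86) - F(-4.38)
                 = 0.732500 - 0.077500
                 = 0.655000

So there's approximately a 65.5% chance that X falls in this range.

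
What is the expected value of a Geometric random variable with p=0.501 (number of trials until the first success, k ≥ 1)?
1.9960

We have X ~ Geometric(p=0.501) (number of trials until the first success, k ≥ 1).

For a Geometric distribution with p=0.501 (number of trials until the first success, k ≥ 1):
E[X] = 1.9960

This is the expected (average) value of X.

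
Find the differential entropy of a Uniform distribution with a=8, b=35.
3.2958 nats

We have X ~ Uniform(a=8, b=35).

The differential entropy measures the uncertainty or information content of the distribution.

For a Uniform distribution with a=8, b=35:
h(X) = 3.2958 nats

(In bits, this would be 4.7549 bits.)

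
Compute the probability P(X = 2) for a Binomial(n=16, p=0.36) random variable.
0.030082

We have X ~ Binomial(n=16, p=0.36).

For a Binomial distribution, the PMF gives us the probability of each outcome.

Using the PMF formula:
P(X = 2) = 0.030082

Rounded to 4 decimal places: 0.0301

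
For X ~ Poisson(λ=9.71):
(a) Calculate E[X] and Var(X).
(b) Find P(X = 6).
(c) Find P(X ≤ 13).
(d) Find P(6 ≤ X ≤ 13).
(a) E[X] = 9.7100, Var(X) = 9.7100
(b) P(X = 6) = 0.070629
(c) P(X ≤ 13) = 0.884678
(d) P(6 ≤ X ≤ 13) = 0.805793

We have X ~ Poisson(λ=9.71).

(a) Moments:
E[X] = 9.7100
Var(X) = 9.7100
σ = √Var(X) = 3.1161

(b) Point probability using PMF:
P(X = 6) = 0.070629

(c) Cumulative probability using CDF:
P(X ≤ 13) = F(13) = 0.884678

(d) Range probability:
P(6 ≤ X ≤ 13) = P(X ≤ 13) - P(X ≤ 5)
                   = F(13) - F(5)
                   = 0.884678 - 0.078884
                   = 0.805793

This means approximately 80.6% of outcomes fall in the interval [6, 13].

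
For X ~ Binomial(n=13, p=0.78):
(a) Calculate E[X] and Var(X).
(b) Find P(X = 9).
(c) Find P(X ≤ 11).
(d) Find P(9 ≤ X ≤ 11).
(a) E[X] = 10.1400, Var(X) = 2.2308
(b) P(X = 9) = 0.178998
(c) P(X ≤ 11) = 0.815398
(d) P(9 ≤ X ≤ 11) = 0.678310

We have X ~ Binomial(n=13, p=0.78).

(a) Moments:
E[X] = 10.1400
Var(X) = 2.2308
σ = √Var(X) = 1.4936

(b) Point probability using PMF:
P(X = 9) = 0.178998

(c) Cumulative probability using CDF:
P(X ≤ 11) = F(11) = 0.815398

(d) Range probability:
P(9 ≤ X ≤ 11) = P(X ≤ 11) - P(X ≤ 8)
                   = F(11) - F(8)
                   = 0.815398 - 0.137088
                   = 0.678310

This means approximately 67.8% of outcomes fall in the interval [9, 11].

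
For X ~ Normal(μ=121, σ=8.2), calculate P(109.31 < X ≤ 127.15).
0.696382

We have X ~ Normal(μ=121, σ=8.2).

To find P(109.31 < X ≤ 127.15), we use:
P(109.31 < X ≤ 127.15) = P(X ≤ 127.15) - P(X ≤ 109.31)
                 = F(127.15) - F(109.31)
                 = 0.773373 - 0.076991
                 = 0.696382

So there's approximately a 69.6% chance that X falls in this range.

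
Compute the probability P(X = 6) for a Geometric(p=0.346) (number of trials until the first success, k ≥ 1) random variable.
0.041397

We have X ~ Geometric(p=0.346) (number of trials until the first success, k ≥ 1).

For a Geometric distribution, the PMF gives us the probability of each outcome.

Using the PMF formula:
P(X = 6) = 0.041397

Rounded to 4 decimal places: 0.0414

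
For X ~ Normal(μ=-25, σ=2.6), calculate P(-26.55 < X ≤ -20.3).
0.689137

We have X ~ Normal(μ=-25, σ=2.6).

To find P(-26.55 < X ≤ -20.3), we use:
P(-26.55 < X ≤ -20.3) = P(X ≤ -20.3) - P(X ≤ -26.55)
                 = F(-20.3) - F(-26.55)
                 = 0.964673 - 0.275536
                 = 0.689137

So there's approximately a 68.9% chance that X falls in this range.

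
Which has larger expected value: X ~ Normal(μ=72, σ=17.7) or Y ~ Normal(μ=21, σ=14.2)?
X has larger mean (72.0000 > 21.0000)

Compute the expected value for each distribution:

X ~ Normal(μ=72, σ=17.7):
E[X] = 72.0000

Y ~ Normal(μ=21, σ=14.2):
E[Y] = 21.0000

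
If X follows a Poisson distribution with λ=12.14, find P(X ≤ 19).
0.976367

We have X ~ Poisson(λ=12.14).

The CDF gives us P(X ≤ k).

Using the CDF:
P(X ≤ 19) = 0.976367

This means there's approximately a 97.6% chance that X is at most 19.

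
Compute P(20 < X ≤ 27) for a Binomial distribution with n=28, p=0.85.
0.940853

We have X ~ Binomial(n=28, p=0.85).

To find P(20 < X ≤ 27), we use:
P(20 < X ≤ 27) = P(X ≤ 27) - P(X ≤ 20)
                 = F(27) - F(20)
                 = 0.989438 - 0.048586
                 = 0.940853

So there's approximately a 94.1% chance that X falls in this range.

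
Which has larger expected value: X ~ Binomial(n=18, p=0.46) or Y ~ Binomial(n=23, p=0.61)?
Y has larger mean (14.0300 > 8.2800)

Compute the expected value for each distribution:

X ~ Binomial(n=18, p=0.46):
E[X] = 8.2800

Y ~ Binomial(n=23, p=0.61):
E[Y] = 14.0300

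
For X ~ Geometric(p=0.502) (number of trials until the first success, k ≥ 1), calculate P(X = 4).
0.062000

We have X ~ Geometric(p=0.502) (number of trials until the first success, k ≥ 1).

For a Geometric distribution, the PMF gives us the probability of each outcome.

Using the PMF formula:
P(X = 4) = 0.062000

Rounded to 4 decimal places: 0.0620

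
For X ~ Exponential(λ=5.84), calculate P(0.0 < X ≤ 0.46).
0.931874

We have X ~ Exponential(λ=5.84).

To find P(0.0 < X ≤ 0.46), we use:
P(0.0 < X ≤ 0.46) = P(X ≤ 0.46) - P(X ≤ 0.0)
                 = F(0.46) - F(0.0)
                 = 0.931874 - 0.000000
                 = 0.931874

So there's approximately a 93.2% chance that X falls in this range.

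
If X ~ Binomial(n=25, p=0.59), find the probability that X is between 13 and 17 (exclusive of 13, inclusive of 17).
0.566299

We have X ~ Binomial(n=25, p=0.59).

To find P(13 < X ≤ 17), we use:
P(13 < X ≤ 17) = P(X ≤ 17) - P(X ≤ 13)
                 = F(17) - F(13)
                 = 0.869157 - 0.302858
                 = 0.566299

So there's approximately a 56.6% chance that X falls in this range.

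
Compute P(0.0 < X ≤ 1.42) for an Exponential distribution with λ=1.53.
0.886119

We have X ~ Exponential(λ=1.53).

To find P(0.0 < X ≤ 1.42), we use:
P(0.0 < X ≤ 1.42) = P(X ≤ 1.42) - P(X ≤ 0.0)
                 = F(1.42) - F(0.0)
                 = 0.886119 - 0.000000
                 = 0.886119

So there's approximately a 88.6% chance that X falls in this range.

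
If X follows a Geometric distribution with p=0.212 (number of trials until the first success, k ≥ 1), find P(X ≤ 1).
0.212000

We have X ~ Geometric(p=0.212) (number of trials until the first success, k ≥ 1).

The CDF gives us P(X ≤ k).

Using the CDF:
P(X ≤ 1) = 0.212000

This means there's approximately a 21.2% chance that X is at most 1.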